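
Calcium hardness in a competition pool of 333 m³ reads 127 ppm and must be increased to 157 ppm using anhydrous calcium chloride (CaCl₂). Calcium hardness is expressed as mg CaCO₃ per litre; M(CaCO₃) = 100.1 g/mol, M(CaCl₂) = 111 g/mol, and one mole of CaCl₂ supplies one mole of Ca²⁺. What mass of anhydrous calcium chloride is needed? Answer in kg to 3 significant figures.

11.1 kg

Volume: 333 m³ = 333,000 L.
Hardness to add: (157 − 127) = 30 mg/L as CaCO₃ × 333,000 L = 9990 g as CaCO₃.
Moles of Ca²⁺ (1 mol Ca²⁺ ≡ 1 mol CaCO₃): 9990 / 100.1 g/mol = 99.8 mol.
Mass of CaCl₂: 99.8 × 111 = 11,080 g.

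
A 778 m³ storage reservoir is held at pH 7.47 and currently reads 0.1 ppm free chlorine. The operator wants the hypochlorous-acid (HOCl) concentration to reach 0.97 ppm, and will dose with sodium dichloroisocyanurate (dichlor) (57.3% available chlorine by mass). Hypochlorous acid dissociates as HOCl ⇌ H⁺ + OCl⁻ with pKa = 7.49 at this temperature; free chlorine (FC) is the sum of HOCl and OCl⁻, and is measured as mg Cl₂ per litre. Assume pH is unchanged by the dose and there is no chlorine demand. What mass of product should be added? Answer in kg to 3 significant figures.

Volume: 778 m³ = 778,000 L.
[OCl⁻]/[HOCl] = 10^(pH − pKa) = 10^(7.47 − 7.49) = 0.955; fraction as HOCl = 1/(1 + 0.955) = 0.5115.
Free chlorine required for 0.97 ppm HOCl: 0.97 / 0.5115 = 1.896 ppm.
FC to add: 1.896 − 0.1 = 1.796 mg/L as Cl₂.
Cl₂ equivalent: 1.796 mg/L × 778,000 L = 1398 g.
Product at 57.3% available Cl: 1398 / 0.573 = 2439 g.

2.44 kg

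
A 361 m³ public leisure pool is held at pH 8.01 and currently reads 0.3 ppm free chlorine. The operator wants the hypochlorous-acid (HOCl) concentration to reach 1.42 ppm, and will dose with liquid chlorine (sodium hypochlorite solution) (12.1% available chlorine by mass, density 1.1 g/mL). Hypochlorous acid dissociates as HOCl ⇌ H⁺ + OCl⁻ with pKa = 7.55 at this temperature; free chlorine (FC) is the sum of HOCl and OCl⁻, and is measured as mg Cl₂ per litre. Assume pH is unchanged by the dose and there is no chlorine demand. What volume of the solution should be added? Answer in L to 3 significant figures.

14.1 L

Volume: 361 m³ = 361,000 L.
[OCl⁻]/[HOCl] = 10^(pH − pKa) = 10^(8.01 − 7.55) = 2.884; fraction as HOCl = 1/(1 + 2.884) = 0.2575.
Free chlorine required for 1.42 ppm HOCl: 1.42 / 0.2575 = 5.515 ppm.
FC to add: 5.515 − 0.3 = 5.215 mg/L as Cl₂.
Cl₂ equivalent: 5.215 mg/L × 361,000 L = 1883 g.
Product at 12.1% available Cl: 1883 / 0.121 = 15,560 g.
Volume: 15,560 g ÷ 1.1 g/mL = 14,150 mL.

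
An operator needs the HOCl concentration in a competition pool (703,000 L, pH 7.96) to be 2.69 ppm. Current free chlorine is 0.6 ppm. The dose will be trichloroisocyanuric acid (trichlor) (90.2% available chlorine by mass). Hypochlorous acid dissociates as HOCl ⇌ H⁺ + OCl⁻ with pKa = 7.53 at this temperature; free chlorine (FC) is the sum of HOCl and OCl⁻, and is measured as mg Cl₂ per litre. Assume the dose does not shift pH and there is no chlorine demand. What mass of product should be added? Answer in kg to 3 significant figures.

[OCl⁻]/[HOCl] = 10^(pH − pKa) = 10^(7.96 − 7.53) = 2.692; fraction as HOCl = 1/(1 + 2.692) = 0.2709.
Free chlorine required for 2.69 ppm HOCl: 2.69 / 0.2709 = 9.93 ppm.
FC to add: 9.93 − 0.6 = 9.33 mg/L as Cl₂.
Cl₂ equivalent: 9.33 mg/L × 703,000 L = 6559 g.
Product at 90.2% available Cl: 6559 / 0.902 = 7272 g.

7.27 kg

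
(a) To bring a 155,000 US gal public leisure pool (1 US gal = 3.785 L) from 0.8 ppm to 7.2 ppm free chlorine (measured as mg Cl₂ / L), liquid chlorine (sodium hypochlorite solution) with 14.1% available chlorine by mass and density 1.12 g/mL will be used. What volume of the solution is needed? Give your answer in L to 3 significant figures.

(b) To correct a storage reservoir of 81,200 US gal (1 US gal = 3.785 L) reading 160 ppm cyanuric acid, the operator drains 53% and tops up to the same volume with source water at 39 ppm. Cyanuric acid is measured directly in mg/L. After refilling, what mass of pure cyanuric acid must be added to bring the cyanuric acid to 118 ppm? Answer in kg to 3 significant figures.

(a) 23.8 L; (b) 6.80 kg

(a) Volume: 155,000 US gal × 3.785 L/gal = 586,675 L.
(a) Chlorine deficit: 7.2 − 0.8 = 6.4 ppm = 6.4 mg/L as Cl₂.
(a) Cl₂ equivalent needed: 6.4 mg/L × 586,675 L = 3,755,000 mg = 3755 g.
(a) Product at 14.1% available chlorine: 3755 / 0.141 = 26,630 g.
(a) Volume at density 1.12 g/mL: 26,630 g ÷ 1.12 g/mL = 23,780 mL.

(b) Volume: 81,200 US gal × 3.785 L/gal = 307,342 L.
(b) After draining 53% and refilling: 160 × 0.47 + 39 × 0.53 = 95.87 ppm.
(b) Deficit to target: 118 − 95.87 = 22.13 mg/L.
(b) Mass: 22.13 mg/L × 307,342 L = 6801 g cyanuric acid.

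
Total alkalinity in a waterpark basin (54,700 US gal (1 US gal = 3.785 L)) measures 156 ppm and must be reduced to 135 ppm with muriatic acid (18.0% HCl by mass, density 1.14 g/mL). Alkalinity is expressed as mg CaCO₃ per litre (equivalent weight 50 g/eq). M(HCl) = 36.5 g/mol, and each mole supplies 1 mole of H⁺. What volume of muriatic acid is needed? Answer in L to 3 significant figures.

15.5 L

Volume: 54,700 US gal × 3.785 L/gal = 207,040 L.
Alkalinity to neutralize: (156 − 135) = 21 mg/L as CaCO₃ × 207,040 L = 4348 g as CaCO₃.
Equivalents of H⁺ required: 4348 ÷ 50 g/eq = 86.96 eq = 86.96 mol HCl.
Mass of HCl: 86.96 × 36.5 = 3174 g.
Mass of 18.0% solution: 3174 / 0.18 = 17,630 g.
Volume: 17,630 g ÷ 1.14 g/mL = 15,470 mL.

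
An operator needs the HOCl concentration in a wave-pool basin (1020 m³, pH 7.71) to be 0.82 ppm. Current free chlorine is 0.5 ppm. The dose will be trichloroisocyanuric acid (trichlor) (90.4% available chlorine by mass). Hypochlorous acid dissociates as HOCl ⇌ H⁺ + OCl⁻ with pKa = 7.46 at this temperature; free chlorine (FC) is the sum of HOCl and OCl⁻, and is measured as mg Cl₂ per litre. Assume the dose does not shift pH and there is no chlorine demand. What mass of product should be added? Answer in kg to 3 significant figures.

2.01 kg

Volume: 1020 m³ = 1,020,000 L.
[OCl⁻]/[HOCl] = 10^(pH − pKa) = 10^(7.71 − 7.46) = 1.778; fraction as HOCl = 1/(1 + 1.778) = 0.3599.
Free chlorine required for 0.82 ppm HOCl: 0.82 / 0.3599 = 2.278 ppm.
FC to add: 2.278 − 0.5 = 1.778 mg/L as Cl₂.
Cl₂ equivalent: 1.778 mg/L × 1,020,000 L = 1814 g.
Product at 90.4% available Cl: 1814 / 0.904 = 2006 g.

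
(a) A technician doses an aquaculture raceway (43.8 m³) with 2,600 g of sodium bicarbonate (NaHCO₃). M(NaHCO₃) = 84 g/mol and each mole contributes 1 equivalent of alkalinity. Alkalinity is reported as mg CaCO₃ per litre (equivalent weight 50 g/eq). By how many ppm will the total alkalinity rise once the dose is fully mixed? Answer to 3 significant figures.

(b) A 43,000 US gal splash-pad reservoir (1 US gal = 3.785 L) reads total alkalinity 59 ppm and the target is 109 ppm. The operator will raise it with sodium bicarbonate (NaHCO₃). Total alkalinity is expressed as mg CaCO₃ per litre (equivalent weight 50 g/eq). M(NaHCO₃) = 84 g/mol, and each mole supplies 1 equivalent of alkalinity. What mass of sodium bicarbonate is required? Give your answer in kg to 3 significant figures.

(a) 35.3 ppm; (b) 13.7 kg

(a) Volume: 43.8 m³ = 43,800 L.
(a) Moles of NaHCO₃: 2,600 g ÷ 84 g/mol = 30.95 mol → 30.95 eq of alkalinity.
(a) As CaCO₃: 30.95 eq × 50 g/eq = 1548 g.
(a) Rise: 1548 g / 43,800 L × 1000 = 35.33 mg/L.

(b) Volume: 43,000 US gal × 3.785 L/gal = 162,755 L.
(b) Alkalinity to add: (109 − 59) = 50 mg/L as CaCO₃ × 162,755 L = 8138 g as CaCO₃.
(b) Equivalents: 8138 g ÷ 50 g/eq = 162.8 eq.
(b) NaHCO₃ supplies 1 eq per mole → 162.8 mol.
(b) Mass: 162.8 mol × 84 g/mol = 13,670 g.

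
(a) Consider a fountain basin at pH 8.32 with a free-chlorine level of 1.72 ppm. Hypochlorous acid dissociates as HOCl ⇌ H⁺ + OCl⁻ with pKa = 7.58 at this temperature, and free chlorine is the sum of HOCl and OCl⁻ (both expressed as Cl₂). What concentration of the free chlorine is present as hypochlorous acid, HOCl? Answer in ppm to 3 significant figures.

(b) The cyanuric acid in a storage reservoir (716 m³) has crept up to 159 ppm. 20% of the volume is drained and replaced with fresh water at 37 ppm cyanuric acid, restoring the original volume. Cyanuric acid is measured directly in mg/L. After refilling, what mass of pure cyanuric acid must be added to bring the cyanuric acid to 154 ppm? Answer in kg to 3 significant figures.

(a) 0.265 ppm; (b) 13.9 kg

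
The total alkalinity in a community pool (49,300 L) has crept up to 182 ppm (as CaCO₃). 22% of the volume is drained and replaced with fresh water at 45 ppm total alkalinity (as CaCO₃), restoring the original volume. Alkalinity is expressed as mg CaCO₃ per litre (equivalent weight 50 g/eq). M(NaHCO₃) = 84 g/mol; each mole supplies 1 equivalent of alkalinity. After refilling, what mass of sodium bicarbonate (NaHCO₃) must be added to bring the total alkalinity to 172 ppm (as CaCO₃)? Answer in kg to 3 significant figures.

After draining 22% and refilling: 182 × 0.78 + 45 × 0.22 = 151.86 ppm.
Deficit to target: 172 − 151.86 = 20.14 mg/L.
As CaCO₃: 20.14 mg/L × 49,300 L = 992.9 g; ÷ 50 g/eq ÷ 1 = 19.86 mol NaHCO₃.
Mass: 19.86 × 84 = 1668 g.

1.67 kg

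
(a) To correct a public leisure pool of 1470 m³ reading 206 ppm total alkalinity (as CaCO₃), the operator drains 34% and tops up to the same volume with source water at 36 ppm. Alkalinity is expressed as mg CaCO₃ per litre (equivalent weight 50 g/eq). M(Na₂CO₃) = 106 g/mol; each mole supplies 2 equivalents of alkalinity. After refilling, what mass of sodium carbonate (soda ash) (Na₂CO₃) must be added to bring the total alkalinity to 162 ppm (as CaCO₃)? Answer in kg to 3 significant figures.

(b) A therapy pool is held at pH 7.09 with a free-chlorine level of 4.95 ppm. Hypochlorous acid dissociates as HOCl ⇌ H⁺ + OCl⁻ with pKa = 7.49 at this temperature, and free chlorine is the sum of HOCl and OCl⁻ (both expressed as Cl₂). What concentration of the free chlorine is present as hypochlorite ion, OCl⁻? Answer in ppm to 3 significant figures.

(a) Volume: 1470 m³ = 1,470,000 L.
(a) After draining 34% and refilling: 206 × 0.66 + 36 × 0.34 = 148.2 ppm.
(a) Deficit to target: 162 − 148.2 = 13.8 mg/L.
(a) As CaCO₃: 13.8 mg/L × 1,470,000 L = 20,290 g; ÷ 50 g/eq ÷ 2 = 202.9 mol Na₂CO₃.
(a) Mass: 202.9 × 106 = 21,500 g.

(b) [OCl⁻]/[HOCl] = 10^(pH − pKa) = 10^(7.09 − 7.49) = 10^-0.40 = 0.3981.
(b) Fraction as HOCl = 1 / (1 + 0.3981) = 0.7153.
(b) OCl⁻ = (1 − 0.7153) × 4.95 ppm = 1.409 ppm.

(a) 21.5 kg; (b) 1.41 ppm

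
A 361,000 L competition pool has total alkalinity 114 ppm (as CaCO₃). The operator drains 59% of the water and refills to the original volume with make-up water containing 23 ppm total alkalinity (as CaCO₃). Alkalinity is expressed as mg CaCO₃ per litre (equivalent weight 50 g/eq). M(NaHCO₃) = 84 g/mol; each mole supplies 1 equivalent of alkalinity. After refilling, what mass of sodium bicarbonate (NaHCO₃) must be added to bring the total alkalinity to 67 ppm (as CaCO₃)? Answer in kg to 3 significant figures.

After draining 59% and refilling: 114 × 0.41 + 23 × 0.59 = 60.31 ppm.
Deficit to target: 67 − 60.31 = 6.69 mg/L.
As CaCO₃: 6.69 mg/L × 361,000 L = 2415 g; ÷ 50 g/eq ÷ 1 = 48.3 mol NaHCO₃.
Mass: 48.3 × 84 = 4057 g.

4.06 kg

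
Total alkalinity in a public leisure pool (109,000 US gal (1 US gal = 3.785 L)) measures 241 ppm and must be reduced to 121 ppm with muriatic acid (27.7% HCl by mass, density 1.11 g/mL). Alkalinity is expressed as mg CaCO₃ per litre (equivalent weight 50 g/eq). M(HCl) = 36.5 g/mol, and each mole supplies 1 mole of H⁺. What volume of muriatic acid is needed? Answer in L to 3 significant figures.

118 L

Volume: 109,000 US gal × 3.785 L/gal = 412,565 L.
Alkalinity to neutralize: (241 − 121) = 120 mg/L as CaCO₃ × 412,565 L = 49,510 g as CaCO₃.
Equivalents of H⁺ required: 49,510 ÷ 50 g/eq = 990.2 eq = 990.2 mol HCl.
Mass of HCl: 990.2 × 36.5 = 36,140 g.
Mass of 27.7% solution: 36,140 / 0.277 = 130,500 g.
Volume: 130,500 g ÷ 1.11 g/mL = 117,500 mL.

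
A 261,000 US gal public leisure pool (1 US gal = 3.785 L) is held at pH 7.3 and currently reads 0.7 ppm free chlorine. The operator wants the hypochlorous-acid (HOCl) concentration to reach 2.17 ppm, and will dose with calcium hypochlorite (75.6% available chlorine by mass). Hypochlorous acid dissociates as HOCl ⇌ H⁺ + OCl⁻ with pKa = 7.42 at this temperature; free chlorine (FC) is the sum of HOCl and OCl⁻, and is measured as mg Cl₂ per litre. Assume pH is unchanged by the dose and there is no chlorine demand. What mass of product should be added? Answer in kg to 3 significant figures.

4.07 kg

Volume: 261,000 US gal × 3.785 L/gal = 987,885 L.
[OCl⁻]/[HOCl] = 10^(pH − pKa) = 10^(7.3 − 7.42) = 0.7586; fraction as HOCl = 1/(1 + 0.7586) = 0.5686.
Free chlorine required for 2.17 ppm HOCl: 2.17 / 0.5686 = 3.816 ppm.
FC to add: 3.816 − 0.7 = 3.116 mg/L as Cl₂.
Cl₂ equivalent: 3.116 mg/L × 987,885 L = 3078 g.
Product at 75.6% available Cl: 3078 / 0.756 = 4072 g.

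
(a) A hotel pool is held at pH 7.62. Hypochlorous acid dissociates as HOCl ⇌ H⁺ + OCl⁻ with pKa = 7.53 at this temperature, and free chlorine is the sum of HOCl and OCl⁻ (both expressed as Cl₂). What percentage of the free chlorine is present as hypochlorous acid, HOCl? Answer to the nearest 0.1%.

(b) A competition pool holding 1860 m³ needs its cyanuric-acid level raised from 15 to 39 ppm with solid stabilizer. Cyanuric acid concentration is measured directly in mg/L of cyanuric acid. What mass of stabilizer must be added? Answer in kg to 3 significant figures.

(a) [OCl⁻]/[HOCl] = 10^(pH − pKa) = 10^(7.62 − 7.53) = 10^0.09 = 1.23.
(a) Fraction as HOCl = 1 / (1 + 1.23) = 0.4484.

(b) Volume: 1860 m³ = 1,860,000 L.
(b) CYA to add: (39 − 15) = 24 mg/L × 1,860,000 L = 44,640 g cyanuric acid.

(a) 44.8%; (b) 44.6 kg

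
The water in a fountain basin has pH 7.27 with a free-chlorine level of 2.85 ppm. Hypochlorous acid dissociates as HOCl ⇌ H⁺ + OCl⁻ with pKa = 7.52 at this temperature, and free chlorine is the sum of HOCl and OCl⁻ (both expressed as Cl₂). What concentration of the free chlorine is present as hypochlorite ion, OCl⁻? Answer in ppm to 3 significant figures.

1.03 ppm

[OCl⁻]/[HOCl] = 10^(pH − pKa) = 10^(7.27 − 7.52) = 10^-0.25 = 0.5623.
Fraction as HOCl = 1 / (1 + 0.5623) = 0.6401.
OCl⁻ = (1 − 0.6401) × 2.85 ppm = 1.026 ppm.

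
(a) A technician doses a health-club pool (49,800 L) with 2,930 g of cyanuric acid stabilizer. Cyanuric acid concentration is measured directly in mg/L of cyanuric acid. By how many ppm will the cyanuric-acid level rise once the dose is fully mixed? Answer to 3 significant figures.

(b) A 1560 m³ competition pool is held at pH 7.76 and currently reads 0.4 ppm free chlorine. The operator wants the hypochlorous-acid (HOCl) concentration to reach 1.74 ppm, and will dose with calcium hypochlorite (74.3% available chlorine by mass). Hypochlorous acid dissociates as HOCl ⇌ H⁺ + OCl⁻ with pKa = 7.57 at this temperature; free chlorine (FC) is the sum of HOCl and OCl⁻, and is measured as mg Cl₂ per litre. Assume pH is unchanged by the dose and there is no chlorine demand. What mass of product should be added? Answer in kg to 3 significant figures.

(a) Rise: 2,930 g / 49,800 L × 1000 = 58.84 mg/L.

(b) Volume: 1560 m³ = 1,560,000 L.
(b) [OCl⁻]/[HOCl] = 10^(pH − pKa) = 10^(7.76 − 7.57) = 1.549; fraction as HOCl = 1/(1 + 1.549) = 0.3923.
(b) Free chlorine required for 1.74 ppm HOCl: 1.74 / 0.3923 = 4.435 ppm.
(b) FC to add: 4.435 − 0.4 = 4.035 mg/L as Cl₂.
(b) Cl₂ equivalent: 4.035 mg/L × 1,560,000 L = 6295 g.
(b) Product at 74.3% available Cl: 6295 / 0.743 = 8472 g.

(a) 58.8 ppm; (b) 8.47 kg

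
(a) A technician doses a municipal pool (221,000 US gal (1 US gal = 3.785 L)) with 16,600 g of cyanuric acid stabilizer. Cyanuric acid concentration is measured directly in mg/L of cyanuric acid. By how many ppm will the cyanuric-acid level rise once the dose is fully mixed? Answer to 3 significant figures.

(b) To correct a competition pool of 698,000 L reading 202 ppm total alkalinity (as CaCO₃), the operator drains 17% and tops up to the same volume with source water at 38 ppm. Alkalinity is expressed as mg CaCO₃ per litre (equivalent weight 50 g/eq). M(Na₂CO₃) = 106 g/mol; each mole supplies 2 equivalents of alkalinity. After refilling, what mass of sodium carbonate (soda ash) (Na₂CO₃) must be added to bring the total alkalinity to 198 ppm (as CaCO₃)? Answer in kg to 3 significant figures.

(a) Volume: 221,000 US gal × 3.785 L/gal = 836,485 L.
(a) Rise: 16,600 g / 836,485 L × 1000 = 19.84 mg/L.

(b) After draining 17% and refilling: 202 × 0.83 + 38 × 0.17 = 174.12 ppm.
(b) Deficit to target: 198 − 174.12 = 23.88 mg/L.
(b) As CaCO₃: 23.88 mg/L × 698,000 L = 16,670 g; ÷ 50 g/eq ÷ 2 = 166.7 mol Na₂CO₃.
(b) Mass: 166.7 × 106 = 17,670 g.

(a) 19.8 ppm; (b) 17.7 kg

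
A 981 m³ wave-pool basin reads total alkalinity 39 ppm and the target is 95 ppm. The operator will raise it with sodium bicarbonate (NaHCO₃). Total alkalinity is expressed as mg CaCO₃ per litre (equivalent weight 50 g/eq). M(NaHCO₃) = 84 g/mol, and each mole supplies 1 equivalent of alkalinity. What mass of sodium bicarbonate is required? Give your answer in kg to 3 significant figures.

Volume: 981 m³ = 981,000 L.
Alkalinity to add: (95 − 39) = 56 mg/L as CaCO₃ × 981,000 L = 54,940 g as CaCO₃.
Equivalents: 54,940 g ÷ 50 g/eq = 1099 eq.
NaHCO₃ supplies 1 eq per mole → 1099 mol.
Mass: 1099 mol × 84 g/mol = 92,290 g.

92.3 kg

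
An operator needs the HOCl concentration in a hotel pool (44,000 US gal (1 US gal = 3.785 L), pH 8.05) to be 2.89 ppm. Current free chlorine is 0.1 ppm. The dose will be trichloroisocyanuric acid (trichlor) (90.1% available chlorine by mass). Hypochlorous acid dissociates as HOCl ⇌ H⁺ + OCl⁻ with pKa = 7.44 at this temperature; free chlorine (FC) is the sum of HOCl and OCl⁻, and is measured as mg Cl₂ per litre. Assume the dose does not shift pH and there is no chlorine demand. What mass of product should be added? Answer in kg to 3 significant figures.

2.69 kg

Volume: 44,000 US gal × 3.785 L/gal = 166,540 L.
[OCl⁻]/[HOCl] = 10^(pH − pKa) = 10^(8.05 − 7.44) = 4.074; fraction as HOCl = 1/(1 + 4.074) = 0.1971.
Free chlorine required for 2.89 ppm HOCl: 2.89 / 0.1971 = 14.66 ppm.
FC to add: 14.66 − 0.1 = 14.56 mg/L as Cl₂.
Cl₂ equivalent: 14.56 mg/L × 166,540 L = 2425 g.
Product at 90.1% available Cl: 2425 / 0.901 = 2692 g.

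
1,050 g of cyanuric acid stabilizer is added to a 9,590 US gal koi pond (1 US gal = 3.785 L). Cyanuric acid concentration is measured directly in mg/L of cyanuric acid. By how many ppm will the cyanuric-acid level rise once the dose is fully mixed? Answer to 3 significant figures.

28.9 ppm

Volume: 9,590 US gal × 3.785 L/gal = 36,298 L.
Rise: 1,050 g / 36,298 L × 1000 = 28.93 mg/L.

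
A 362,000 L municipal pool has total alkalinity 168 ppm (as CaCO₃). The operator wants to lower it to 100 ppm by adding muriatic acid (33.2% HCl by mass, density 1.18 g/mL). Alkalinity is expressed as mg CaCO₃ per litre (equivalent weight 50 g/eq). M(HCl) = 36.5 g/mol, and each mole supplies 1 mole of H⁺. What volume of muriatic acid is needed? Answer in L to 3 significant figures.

45.9 L

Alkalinity to neutralize: (168 − 100) = 68 mg/L as CaCO₃ × 362,000 L = 24,620 g as CaCO₃.
Equivalents of H⁺ required: 24,620 ÷ 50 g/eq = 492.3 eq = 492.3 mol HCl.
Mass of HCl: 492.3 × 36.5 = 17,970 g.
Mass of 33.2% solution: 17,970 / 0.332 = 54,130 g.
Volume: 54,130 g ÷ 1.18 g/mL = 45,870 mL.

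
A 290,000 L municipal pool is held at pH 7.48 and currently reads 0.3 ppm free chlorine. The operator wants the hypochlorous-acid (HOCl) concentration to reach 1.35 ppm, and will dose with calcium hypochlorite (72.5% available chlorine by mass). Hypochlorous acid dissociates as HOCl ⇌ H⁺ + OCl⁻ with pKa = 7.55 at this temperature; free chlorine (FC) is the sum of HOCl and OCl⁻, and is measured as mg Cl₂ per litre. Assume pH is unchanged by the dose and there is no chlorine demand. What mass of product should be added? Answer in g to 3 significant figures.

[OCl⁻]/[HOCl] = 10^(pH − pKa) = 10^(7.48 − 7.55) = 0.8511; fraction as HOCl = 1/(1 + 0.8511) = 0.5402.
Free chlorine required for 1.35 ppm HOCl: 1.35 / 0.5402 = 2.499 ppm.
FC to add: 2.499 − 0.3 = 2.199 mg/L as Cl₂.
Cl₂ equivalent: 2.199 mg/L × 290,000 L = 637.7 g.
Product at 72.5% available Cl: 637.7 / 0.725 = 879.6 g.

880 g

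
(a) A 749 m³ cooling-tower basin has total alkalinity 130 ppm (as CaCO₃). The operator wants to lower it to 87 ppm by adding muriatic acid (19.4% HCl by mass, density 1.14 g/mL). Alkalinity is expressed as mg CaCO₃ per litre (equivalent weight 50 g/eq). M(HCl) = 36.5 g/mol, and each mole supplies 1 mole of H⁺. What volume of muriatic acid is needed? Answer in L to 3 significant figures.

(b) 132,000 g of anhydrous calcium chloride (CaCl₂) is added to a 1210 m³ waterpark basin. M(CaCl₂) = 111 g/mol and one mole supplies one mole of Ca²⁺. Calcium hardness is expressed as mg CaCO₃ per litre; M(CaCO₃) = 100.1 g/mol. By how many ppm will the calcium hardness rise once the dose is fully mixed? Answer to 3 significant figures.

(a) Volume: 749 m³ = 749,000 L.
(a) Alkalinity to neutralize: (130 − 87) = 43 mg/L as CaCO₃ × 749,000 L = 32,210 g as CaCO₃.
(a) Equivalents of H⁺ required: 32,210 ÷ 50 g/eq = 644.1 eq = 644.1 mol HCl.
(a) Mass of HCl: 644.1 × 36.5 = 23,510 g.
(a) Mass of 19.4% solution: 23,510 / 0.194 = 121,200 g.
(a) Volume: 121,200 g ÷ 1.14 g/mL = 106,300 mL.

(b) Volume: 1210 m³ = 1,210,000 L.
(b) Moles of Ca²⁺: 132,000 g ÷ 111 g/mol = 1189 mol.
(b) As CaCO₃: 1189 mol × 100.1 g/mol = 119,000 g.
(b) Rise: 119,000 g / 1,210,000 L × 1000 = 98.38 mg/L.

(a) 106 L; (b) 98.4 ppm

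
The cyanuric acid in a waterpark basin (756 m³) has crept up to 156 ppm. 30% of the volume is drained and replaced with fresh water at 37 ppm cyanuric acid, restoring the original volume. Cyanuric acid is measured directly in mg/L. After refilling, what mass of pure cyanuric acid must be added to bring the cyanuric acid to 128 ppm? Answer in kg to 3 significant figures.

Volume: 756 m³ = 756,000 L.
After draining 30% and refilling: 156 × 0.70 + 37 × 0.30 = 120.3 ppm.
Deficit to target: 128 − 120.3 = 7.7 mg/L.
Mass: 7.7 mg/L × 756,000 L = 5821 g cyanuric acid.

5.82 kg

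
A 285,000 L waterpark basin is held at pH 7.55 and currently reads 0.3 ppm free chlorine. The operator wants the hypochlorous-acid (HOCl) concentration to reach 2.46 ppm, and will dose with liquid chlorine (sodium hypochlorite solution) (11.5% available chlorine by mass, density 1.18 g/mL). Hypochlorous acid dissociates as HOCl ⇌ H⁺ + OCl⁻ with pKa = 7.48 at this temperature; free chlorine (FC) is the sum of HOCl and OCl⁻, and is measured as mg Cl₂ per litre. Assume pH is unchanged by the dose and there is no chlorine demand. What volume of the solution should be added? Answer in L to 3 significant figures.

10.6 L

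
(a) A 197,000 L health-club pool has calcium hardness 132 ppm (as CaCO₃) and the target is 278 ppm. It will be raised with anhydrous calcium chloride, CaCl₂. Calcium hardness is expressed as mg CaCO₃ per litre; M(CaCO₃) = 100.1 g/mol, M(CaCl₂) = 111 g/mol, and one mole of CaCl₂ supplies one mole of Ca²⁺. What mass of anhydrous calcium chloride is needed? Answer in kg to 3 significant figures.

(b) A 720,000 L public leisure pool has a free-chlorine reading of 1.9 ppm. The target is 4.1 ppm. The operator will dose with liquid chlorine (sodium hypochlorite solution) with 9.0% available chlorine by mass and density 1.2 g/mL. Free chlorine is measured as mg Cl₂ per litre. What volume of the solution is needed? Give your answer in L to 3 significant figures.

(a) 31.9 kg; (b) 14.7 L

(a) Hardness to add: (278 − 132) = 146 mg/L as CaCO₃ × 197,000 L = 28,760 g as CaCO₃.
(a) Moles of Ca²⁺ (1 mol Ca²⁺ ≡ 1 mol CaCO₃): 28,760 / 100.1 g/mol = 287.3 mol.
(a) Mass of CaCl₂: 287.3 × 111 = 31,890 g.

(b) Chlorine deficit: 4.1 − 1.9 = 2.2 ppm = 2.2 mg/L as Cl₂.
(b) Cl₂ equivalent needed: 2.2 mg/L × 720,000 L = 1,584,000 mg = 1584 g.
(b) Product at 9.0% available chlorine: 1584 / 0.09 = 17,600 g.
(b) Volume at density 1.2 g/mL: 17,600 g ÷ 1.2 g/mL = 14,670 mL.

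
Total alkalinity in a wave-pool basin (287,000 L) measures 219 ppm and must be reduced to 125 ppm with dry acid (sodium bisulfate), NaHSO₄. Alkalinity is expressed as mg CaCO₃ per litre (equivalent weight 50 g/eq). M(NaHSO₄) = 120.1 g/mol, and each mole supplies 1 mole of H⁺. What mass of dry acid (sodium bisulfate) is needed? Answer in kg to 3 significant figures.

64.8 kg

Alkalinity to neutralize: (219 − 125) = 94 mg/L as CaCO₃ × 287,000 L = 26,980 g as CaCO₃.
Equivalents of H⁺ required: 26,980 ÷ 50 g/eq = 539.6 eq = 539.6 mol NaHSO₄.
Mass of NaHSO₄: 539.6 × 120.1 = 64,800 g.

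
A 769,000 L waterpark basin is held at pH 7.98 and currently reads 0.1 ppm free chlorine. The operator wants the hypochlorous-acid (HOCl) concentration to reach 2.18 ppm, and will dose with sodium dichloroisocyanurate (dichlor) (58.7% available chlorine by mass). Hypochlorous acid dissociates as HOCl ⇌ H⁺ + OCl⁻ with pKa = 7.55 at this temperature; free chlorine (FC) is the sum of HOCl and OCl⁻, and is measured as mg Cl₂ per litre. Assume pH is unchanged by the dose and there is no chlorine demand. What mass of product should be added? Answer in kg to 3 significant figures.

[OCl⁻]/[HOCl] = 10^(pH − pKa) = 10^(7.98 − 7.55) = 2.692; fraction as HOCl = 1/(1 + 2.692) = 0.2709.
Free chlorine required for 2.18 ppm HOCl: 2.18 / 0.2709 = 8.048 ppm.
FC to add: 8.048 − 0.1 = 7.948 mg/L as Cl₂.
Cl₂ equivalent: 7.948 mg/L × 769,000 L = 6112 g.
Product at 58.7% available Cl: 6112 / 0.587 = 10,410 g.

10.4 kg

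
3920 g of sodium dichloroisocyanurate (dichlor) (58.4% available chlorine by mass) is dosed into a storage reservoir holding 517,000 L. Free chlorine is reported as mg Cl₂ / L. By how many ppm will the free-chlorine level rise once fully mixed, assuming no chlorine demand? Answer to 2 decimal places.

Available chlorine delivered: 3920 g × 0.584 = 2289 g as Cl₂.
Concentration rise: 2289 g / 517,000 L = 4.428 mg/L = 4.43 ppm.

4.43 ppm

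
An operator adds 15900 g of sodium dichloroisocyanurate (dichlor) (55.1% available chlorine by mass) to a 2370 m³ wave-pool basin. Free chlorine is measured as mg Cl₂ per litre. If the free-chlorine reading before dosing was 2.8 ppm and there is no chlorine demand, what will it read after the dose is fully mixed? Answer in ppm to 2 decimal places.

Volume: 2370 m³ = 2,370,000 L.
Available chlorine delivered: 15,900 g × 0.551 = 8761 g as Cl₂.
Concentration rise: 8761 g / 2,370,000 L = 3.697 mg/L = 3.70 ppm.
Final FC: 2.8 + 3.70 = 6.50 ppm.

6.50 ppm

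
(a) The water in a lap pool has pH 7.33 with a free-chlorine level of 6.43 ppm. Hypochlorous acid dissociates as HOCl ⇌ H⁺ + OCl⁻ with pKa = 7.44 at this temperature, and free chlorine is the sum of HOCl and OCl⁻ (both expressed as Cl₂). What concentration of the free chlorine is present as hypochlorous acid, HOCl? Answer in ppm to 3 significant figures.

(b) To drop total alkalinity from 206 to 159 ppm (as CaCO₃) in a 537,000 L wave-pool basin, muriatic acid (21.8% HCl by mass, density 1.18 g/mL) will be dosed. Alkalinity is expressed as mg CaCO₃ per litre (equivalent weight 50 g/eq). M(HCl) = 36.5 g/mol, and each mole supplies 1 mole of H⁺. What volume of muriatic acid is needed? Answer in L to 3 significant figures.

(a) [OCl⁻]/[HOCl] = 10^(pH − pKa) = 10^(7.33 − 7.44) = 10^-0.11 = 0.7762.
(a) Fraction as HOCl = 1 / (1 + 0.7762) = 0.563.
(a) HOCl = 0.563 × 6.43 ppm = 3.62 ppm.

(b) Alkalinity to neutralize: (206 − 159) = 47 mg/L as CaCO₃ × 537,000 L = 25,240 g as CaCO₃.
(b) Equivalents of H⁺ required: 25,240 ÷ 50 g/eq = 504.8 eq = 504.8 mol HCl.
(b) Mass of HCl: 504.8 × 36.5 = 18,420 g.
(b) Mass of 21.8% solution: 18,420 / 0.218 = 84,520 g.
(b) Volume: 84,520 g ÷ 1.18 g/mL = 71,620 mL.

(a) 3.62 ppm; (b) 71.6 L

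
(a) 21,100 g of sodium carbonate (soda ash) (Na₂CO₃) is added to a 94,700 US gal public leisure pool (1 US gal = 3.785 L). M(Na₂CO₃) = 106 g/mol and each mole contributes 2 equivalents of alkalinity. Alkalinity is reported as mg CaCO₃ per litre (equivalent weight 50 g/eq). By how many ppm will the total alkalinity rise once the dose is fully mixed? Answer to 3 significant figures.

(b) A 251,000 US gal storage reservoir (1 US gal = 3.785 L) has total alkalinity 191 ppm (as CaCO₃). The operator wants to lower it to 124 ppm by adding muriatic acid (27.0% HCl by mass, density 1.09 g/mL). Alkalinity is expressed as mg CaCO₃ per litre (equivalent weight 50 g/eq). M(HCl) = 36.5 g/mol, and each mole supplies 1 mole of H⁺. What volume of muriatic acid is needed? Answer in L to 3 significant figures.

(a) 55.5 ppm; (b) 158 L

(a) Volume: 94,700 US gal × 3.785 L/gal = 358,440 L.
(a) Moles of Na₂CO₃: 21,100 g ÷ 106 g/mol = 199.1 mol → 398.1 eq of alkalinity.
(a) As CaCO₃: 398.1 eq × 50 g/eq = 19,910 g.
(a) Rise: 19,910 g / 358,440 L × 1000 = 55.53 mg/L.

(b) Volume: 251,000 US gal × 3.785 L/gal = 950,035 L.
(b) Alkalinity to neutralize: (191 − 124) = 67 mg/L as CaCO₃ × 950,035 L = 63,650 g as CaCO₃.
(b) Equivalents of H⁺ required: 63,650 ÷ 50 g/eq = 1273 eq = 1273 mol HCl.
(b) Mass of HCl: 1273 × 36.5 = 46,470 g.
(b) Mass of 27.0% solution: 46,470 / 0.27 = 172,100 g.
(b) Volume: 172,100 g ÷ 1.09 g/mL = 157,900 mL.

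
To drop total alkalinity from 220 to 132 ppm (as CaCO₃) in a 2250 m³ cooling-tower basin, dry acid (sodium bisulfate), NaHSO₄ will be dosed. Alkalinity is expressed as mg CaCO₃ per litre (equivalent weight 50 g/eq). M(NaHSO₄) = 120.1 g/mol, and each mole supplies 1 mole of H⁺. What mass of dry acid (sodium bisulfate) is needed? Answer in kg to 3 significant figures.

Volume: 2250 m³ = 2,250,000 L.
Alkalinity to neutralize: (220 − 132) = 88 mg/L as CaCO₃ × 2,250,000 L = 198,000 g as CaCO₃.
Equivalents of H⁺ required: 198,000 ÷ 50 g/eq = 3960 eq = 3960 mol NaHSO₄.
Mass of NaHSO₄: 3960 × 120.1 = 475,600 g.

476 kg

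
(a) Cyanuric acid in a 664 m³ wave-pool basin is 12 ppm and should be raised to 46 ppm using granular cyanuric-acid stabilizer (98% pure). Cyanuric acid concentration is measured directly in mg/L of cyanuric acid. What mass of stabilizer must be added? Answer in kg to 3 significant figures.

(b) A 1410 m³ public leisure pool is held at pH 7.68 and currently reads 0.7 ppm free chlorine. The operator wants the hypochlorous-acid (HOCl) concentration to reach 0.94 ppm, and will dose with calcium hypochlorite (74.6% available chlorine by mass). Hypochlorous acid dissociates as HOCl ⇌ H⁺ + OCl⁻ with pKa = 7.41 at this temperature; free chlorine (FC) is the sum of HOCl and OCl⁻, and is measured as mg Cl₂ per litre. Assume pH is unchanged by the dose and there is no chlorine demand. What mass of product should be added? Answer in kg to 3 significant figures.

(a) 23.0 kg; (b) 3.76 kg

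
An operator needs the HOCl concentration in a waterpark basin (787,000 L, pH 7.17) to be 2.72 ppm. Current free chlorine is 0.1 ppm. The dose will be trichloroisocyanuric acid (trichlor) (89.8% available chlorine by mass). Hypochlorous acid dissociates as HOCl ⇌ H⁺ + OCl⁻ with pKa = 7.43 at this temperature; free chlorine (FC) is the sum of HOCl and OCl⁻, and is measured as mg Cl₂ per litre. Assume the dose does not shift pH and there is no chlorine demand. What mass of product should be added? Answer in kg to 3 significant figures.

3.61 kg

[OCl⁻]/[HOCl] = 10^(pH − pKa) = 10^(7.17 − 7.43) = 0.5495; fraction as HOCl = 1/(1 + 0.5495) = 0.6454.
Free chlorine required for 2.72 ppm HOCl: 2.72 / 0.6454 = 4.215 ppm.
FC to add: 4.215 − 0.1 = 4.115 mg/L as Cl₂.
Cl₂ equivalent: 4.115 mg/L × 787,000 L = 3238 g.
Product at 89.8% available Cl: 3238 / 0.898 = 3606 g.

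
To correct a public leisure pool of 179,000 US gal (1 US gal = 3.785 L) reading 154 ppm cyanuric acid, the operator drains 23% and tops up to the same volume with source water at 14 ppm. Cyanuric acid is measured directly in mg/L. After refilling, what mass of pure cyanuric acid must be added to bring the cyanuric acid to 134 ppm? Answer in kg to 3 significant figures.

Volume: 179,000 US gal × 3.785 L/gal = 677,515 L.
After draining 23% and refilling: 154 × 0.77 + 14 × 0.23 = 121.8 ppm.
Deficit to target: 134 − 121.8 = 12.2 mg/L.
Mass: 12.2 mg/L × 677,515 L = 8266 g cyanuric acid.

8.27 kg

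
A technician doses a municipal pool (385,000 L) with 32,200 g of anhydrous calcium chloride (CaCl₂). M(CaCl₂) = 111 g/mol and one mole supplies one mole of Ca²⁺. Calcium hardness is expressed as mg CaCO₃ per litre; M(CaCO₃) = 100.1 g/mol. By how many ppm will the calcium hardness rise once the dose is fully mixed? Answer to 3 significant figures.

Moles of Ca²⁺: 32,200 g ÷ 111 g/mol = 290.1 mol.
As CaCO₃: 290.1 mol × 100.1 g/mol = 29,040 g.
Rise: 29,040 g / 385,000 L × 1000 = 75.42 mg/L.

75.4 ppm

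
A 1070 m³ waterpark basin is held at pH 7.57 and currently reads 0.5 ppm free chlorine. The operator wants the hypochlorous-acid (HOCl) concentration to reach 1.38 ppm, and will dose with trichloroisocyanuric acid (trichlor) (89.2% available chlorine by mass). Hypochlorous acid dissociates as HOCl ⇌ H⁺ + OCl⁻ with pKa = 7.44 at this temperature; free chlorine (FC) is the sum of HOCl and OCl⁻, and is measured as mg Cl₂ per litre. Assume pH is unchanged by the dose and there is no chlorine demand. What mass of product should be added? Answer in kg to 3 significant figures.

Volume: 1070 m³ = 1,070,000 L.
[OCl⁻]/[HOCl] = 10^(pH − pKa) = 10^(7.57 − 7.44) = 1.349; fraction as HOCl = 1/(1 + 1.349) = 0.4257.
Free chlorine required for 1.38 ppm HOCl: 1.38 / 0.4257 = 3.242 ppm.
FC to add: 3.242 − 0.5 = 2.742 mg/L as Cl₂.
Cl₂ equivalent: 2.742 mg/L × 1,070,000 L = 2933 g.
Product at 89.2% available Cl: 2933 / 0.892 = 3289 g.

3.29 kg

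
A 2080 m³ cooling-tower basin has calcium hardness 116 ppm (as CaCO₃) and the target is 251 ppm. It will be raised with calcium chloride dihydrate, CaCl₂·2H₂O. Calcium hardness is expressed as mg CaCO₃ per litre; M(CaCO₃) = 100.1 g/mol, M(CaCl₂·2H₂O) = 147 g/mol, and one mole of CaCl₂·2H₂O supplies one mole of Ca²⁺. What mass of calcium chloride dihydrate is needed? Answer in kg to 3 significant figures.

Volume: 2080 m³ = 2,080,000 L.
Hardness to add: (251 − 116) = 135 mg/L as CaCO₃ × 2,080,000 L = 280,800 g as CaCO₃.
Moles of Ca²⁺ (1 mol Ca²⁺ ≡ 1 mol CaCO₃): 280,800 / 100.1 g/mol = 2805 mol.
Mass of CaCl₂·2H₂O: 2805 × 147 = 412,400 g.

412 kg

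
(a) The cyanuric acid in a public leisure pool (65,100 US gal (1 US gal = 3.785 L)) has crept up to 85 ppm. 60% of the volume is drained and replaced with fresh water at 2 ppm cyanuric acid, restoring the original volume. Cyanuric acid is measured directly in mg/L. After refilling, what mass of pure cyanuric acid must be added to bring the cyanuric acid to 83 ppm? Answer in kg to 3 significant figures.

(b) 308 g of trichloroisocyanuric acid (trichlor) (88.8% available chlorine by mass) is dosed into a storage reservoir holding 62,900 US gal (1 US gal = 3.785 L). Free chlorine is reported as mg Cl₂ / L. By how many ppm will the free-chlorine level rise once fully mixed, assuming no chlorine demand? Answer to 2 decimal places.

(a) 11.8 kg; (b) 1.15 ppm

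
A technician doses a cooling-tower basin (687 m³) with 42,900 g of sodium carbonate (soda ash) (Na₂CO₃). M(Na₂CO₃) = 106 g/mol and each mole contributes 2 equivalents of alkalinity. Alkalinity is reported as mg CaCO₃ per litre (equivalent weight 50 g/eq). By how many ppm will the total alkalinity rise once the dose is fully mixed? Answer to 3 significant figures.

58.9 ppm

Volume: 687 m³ = 687,000 L.
Moles of Na₂CO₃: 42,900 g ÷ 106 g/mol = 404.7 mol → 809.4 eq of alkalinity.
As CaCO₃: 809.4 eq × 50 g/eq = 40,470 g.
Rise: 40,470 g / 687,000 L × 1000 = 58.91 mg/L.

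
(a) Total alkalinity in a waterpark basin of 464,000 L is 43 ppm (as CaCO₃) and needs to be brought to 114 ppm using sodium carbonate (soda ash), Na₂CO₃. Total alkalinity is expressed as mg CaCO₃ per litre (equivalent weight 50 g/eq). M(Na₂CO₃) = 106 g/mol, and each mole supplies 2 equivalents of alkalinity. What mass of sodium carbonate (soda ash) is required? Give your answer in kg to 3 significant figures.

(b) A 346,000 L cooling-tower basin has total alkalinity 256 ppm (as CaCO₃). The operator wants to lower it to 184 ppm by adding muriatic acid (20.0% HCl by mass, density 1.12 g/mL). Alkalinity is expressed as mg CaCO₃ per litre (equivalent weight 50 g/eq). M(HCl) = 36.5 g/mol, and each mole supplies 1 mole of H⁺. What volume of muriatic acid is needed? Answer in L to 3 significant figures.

(a) Alkalinity to add: (114 − 43) = 71 mg/L as CaCO₃ × 464,000 L = 32,940 g as CaCO₃.
(a) Equivalents: 32,940 g ÷ 50 g/eq = 658.9 eq.
(a) Each mole of Na₂CO₃ supplies 2 eq, so 658.9 / 2 = 329.4 mol.
(a) Mass: 329.4 mol × 106 g/mol = 34,920 g.

(b) Alkalinity to neutralize: (256 − 184) = 72 mg/L as CaCO₃ × 346,000 L = 24,910 g as CaCO₃.
(b) Equivalents of H⁺ required: 24,910 ÷ 50 g/eq = 498.2 eq = 498.2 mol HCl.
(b) Mass of HCl: 498.2 × 36.5 = 18,190 g.
(b) Mass of 20.0% solution: 18,190 / 0.2 = 90,930 g.
(b) Volume: 90,930 g ÷ 1.12 g/mL = 81,190 mL.

(a) 34.9 kg; (b) 81.2 L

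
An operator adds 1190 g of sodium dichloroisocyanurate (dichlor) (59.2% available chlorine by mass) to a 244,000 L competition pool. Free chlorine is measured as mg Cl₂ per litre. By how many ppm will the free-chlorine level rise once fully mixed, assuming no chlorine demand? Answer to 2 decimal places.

2.89 ppm

Available chlorine delivered: 1190 g × 0.592 = 704.5 g as Cl₂.
Concentration rise: 704.5 g / 244,000 L = 2.887 mg/L = 2.89 ppm.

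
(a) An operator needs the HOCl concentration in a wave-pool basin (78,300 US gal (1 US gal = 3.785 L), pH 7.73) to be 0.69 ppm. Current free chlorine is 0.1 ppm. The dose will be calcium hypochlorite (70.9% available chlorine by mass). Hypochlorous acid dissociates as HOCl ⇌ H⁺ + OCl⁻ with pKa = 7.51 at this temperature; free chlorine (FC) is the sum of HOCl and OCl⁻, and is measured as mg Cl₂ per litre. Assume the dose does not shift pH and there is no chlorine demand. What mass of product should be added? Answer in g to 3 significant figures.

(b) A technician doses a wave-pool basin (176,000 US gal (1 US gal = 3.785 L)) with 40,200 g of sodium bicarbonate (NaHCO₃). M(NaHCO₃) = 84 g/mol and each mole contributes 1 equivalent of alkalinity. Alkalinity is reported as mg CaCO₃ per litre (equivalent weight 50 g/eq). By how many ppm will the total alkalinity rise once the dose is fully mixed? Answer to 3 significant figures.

(a) 725 g; (b) 35.9 ppm

(a) Volume: 78,300 US gal × 3.785 L/gal = 296,366 L.
(a) [OCl⁻]/[HOCl] = 10^(pH − pKa) = 10^(7.73 − 7.51) = 1.66; fraction as HOCl = 1/(1 + 1.66) = 0.376.
(a) Free chlorine required for 0.69 ppm HOCl: 0.69 / 0.376 = 1.835 ppm.
(a) FC to add: 1.835 − 0.1 = 1.735 mg/L as Cl₂.
(a) Cl₂ equivalent: 1.735 mg/L × 296,366 L = 514.2 g.
(a) Product at 70.9% available Cl: 514.2 / 0.709 = 725.3 g.

(b) Volume: 176,000 US gal × 3.785 L/gal = 666,160 L.
(b) Moles of NaHCO₃: 40,200 g ÷ 84 g/mol = 478.6 mol → 478.6 eq of alkalinity.
(b) As CaCO₃: 478.6 eq × 50 g/eq = 23,930 g.
(b) Rise: 23,930 g / 666,160 L × 1000 = 35.92 mg/L.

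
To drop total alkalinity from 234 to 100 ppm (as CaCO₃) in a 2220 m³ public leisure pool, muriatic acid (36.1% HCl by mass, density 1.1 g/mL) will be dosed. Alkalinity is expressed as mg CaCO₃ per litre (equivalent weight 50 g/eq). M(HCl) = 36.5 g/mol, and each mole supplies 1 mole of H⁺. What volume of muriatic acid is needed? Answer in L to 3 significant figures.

547 L

Volume: 2220 m³ = 2,220,000 L.
Alkalinity to neutralize: (234 − 100) = 134 mg/L as CaCO₃ × 2,220,000 L = 297,500 g as CaCO₃.
Equivalents of H⁺ required: 297,500 ÷ 50 g/eq = 5950 eq = 5950 mol HCl.
Mass of HCl: 5950 × 36.5 = 217,200 g.
Mass of 36.1% solution: 217,200 / 0.361 = 601,600 g.
Volume: 601,600 g ÷ 1.1 g/mL = 546,900 mL.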